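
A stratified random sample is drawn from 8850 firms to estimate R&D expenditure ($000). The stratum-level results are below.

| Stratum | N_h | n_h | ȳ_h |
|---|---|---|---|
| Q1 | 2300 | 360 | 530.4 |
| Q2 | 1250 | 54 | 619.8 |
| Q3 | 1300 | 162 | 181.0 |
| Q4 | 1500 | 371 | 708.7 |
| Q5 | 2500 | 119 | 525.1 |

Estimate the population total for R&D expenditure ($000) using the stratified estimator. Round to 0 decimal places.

τ̂_st = Σ N_h ȳ_h = 2300·530.4 + 1250·619.8 + 1300·181.0 + 1500·708.7 + 2500·525.1 = 4605770

τ̂_st ≈ 4605770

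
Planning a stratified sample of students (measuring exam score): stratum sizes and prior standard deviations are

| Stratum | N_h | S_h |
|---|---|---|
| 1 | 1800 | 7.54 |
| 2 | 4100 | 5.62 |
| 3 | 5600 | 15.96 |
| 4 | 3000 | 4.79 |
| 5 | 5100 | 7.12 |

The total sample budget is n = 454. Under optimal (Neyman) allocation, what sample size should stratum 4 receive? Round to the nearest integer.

37

Neyman allocation: n_h = n · N_h S_h / Σ N_i S_i, with n = 454.
  stratum 1: N_h·S_h = 1800·7.54 = 13572.00
  stratum 2: N_h·S_h = 4100·5.62 = 23042.00
  stratum 3: N_h·S_h = 5600·15.96 = 89376.00
  stratum 4: N_h·S_h = 3000·4.79 = 14370.00
  stratum 5: N_h·S_h = 5100·7.12 = 36312.00
Σ N_h S_h = 176672.00
n for stratum 4 = 454·14370.00/176672.00 = 36.927 → 37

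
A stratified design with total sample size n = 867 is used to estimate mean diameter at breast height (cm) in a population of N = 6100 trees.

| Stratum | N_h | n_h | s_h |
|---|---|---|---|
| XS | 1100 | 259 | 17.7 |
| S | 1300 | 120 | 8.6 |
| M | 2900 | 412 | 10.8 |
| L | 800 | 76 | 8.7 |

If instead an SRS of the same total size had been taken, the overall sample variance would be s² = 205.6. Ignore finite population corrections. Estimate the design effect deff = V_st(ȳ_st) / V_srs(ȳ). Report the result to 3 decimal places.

deff ≈ 0.626

V̂(ȳ_st) = Σ W_h² s_h²/n_h, with W_h = N_h/N and N = 6100:
  stratum XS: (1100/6100)²·17.7²/259 = 0.0393344
  stratum S: (1300/6100)²·8.6²/120 = 0.0279926
  stratum M: (2900/6100)²·10.8²/412 = 0.0639862
  stratum L: (800/6100)²·8.7²/76 = 0.0171295
V_st = 0.148443
V_srs = s²/n = 205.6/867 = 0.23714
deff = V_st / V_srs = 0.148443/0.23714 = 0.6260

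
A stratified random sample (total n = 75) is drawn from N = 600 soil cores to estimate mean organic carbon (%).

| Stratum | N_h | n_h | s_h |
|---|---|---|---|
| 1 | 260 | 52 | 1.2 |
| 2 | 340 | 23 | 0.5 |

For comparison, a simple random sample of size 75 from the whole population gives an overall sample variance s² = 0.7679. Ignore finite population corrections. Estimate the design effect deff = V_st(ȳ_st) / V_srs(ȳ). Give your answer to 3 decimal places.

V̂(ȳ_st) = Σ W_h² s_h²/n_h, with W_h = N_h/N and N = 600:
  stratum 1: (260/600)²·1.2²/52 = 0.0052
  stratum 2: (340/600)²·0.5²/23 = 0.00349034
V_st = 0.00869034
V_srs = s²/n = 0.7679/75 = 0.0102387
deff = V_st / V_srs = 0.00869034/0.0102387 = 0.8488

deff ≈ 0.849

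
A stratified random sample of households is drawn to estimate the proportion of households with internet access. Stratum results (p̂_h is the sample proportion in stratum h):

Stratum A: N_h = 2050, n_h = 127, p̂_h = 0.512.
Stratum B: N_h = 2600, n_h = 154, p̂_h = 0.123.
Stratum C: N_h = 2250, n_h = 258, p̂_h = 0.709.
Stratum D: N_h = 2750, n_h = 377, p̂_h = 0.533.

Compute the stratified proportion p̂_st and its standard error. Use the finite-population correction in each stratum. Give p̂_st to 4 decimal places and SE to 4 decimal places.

N = 9650; stratum weights W_h = N_h/N.
p̂_st = Σ W_h p̂_h = (2050·0.512 + 2600·0.123 + 2250·0.709 + 2750·0.533)/9650 = 0.45911
V̂(p̂_st) = Σ W_h² (1 − n_h/N_h) p̂_h(1−p̂_h)/(n_h−1):
  stratum A: (2050/9650)²·(1 − 127/2050)·0.512·0.488/126 = 8.39456e-05
  stratum B: (2600/9650)²·(1 − 154/2600)·0.123·0.877/153 = 4.81491e-05
  stratum C: (2250/9650)²·(1 − 258/2250)·0.709·0.291/257 = 3.86388e-05
  stratum D: (2750/9650)²·(1 − 377/2750)·0.533·0.467/376 = 4.63908e-05
V̂(p̂_st) = 0.000217124; SE = √V̂ = 0.0147351

p̂_st ≈ 0.4591, SE ≈ 0.0147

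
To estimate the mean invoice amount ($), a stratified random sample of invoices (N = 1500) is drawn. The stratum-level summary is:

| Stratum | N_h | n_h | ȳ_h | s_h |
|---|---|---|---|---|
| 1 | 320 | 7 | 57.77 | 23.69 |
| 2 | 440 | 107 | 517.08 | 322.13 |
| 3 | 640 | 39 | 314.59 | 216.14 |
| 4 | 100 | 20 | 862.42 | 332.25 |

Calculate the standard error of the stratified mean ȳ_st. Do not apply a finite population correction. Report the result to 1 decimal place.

V̂(ȳ_st) = Σ W_h² s_h²/n_h, with W_h = N_h/N and N = 1500:
  stratum 1: (320/1500)²·23.69²/7 = 3.6488
  stratum 2: (440/1500)²·322.13²/107 = 83.4452
  stratum 3: (640/1500)²·216.14²/39 = 218.064
  stratum 4: (100/1500)²·332.25²/20 = 24.5311
V̂(ȳ_st) = 329.689
SE(ȳ_st) = √329.689 = 18.1573

SE(ȳ_st) ≈ 18.2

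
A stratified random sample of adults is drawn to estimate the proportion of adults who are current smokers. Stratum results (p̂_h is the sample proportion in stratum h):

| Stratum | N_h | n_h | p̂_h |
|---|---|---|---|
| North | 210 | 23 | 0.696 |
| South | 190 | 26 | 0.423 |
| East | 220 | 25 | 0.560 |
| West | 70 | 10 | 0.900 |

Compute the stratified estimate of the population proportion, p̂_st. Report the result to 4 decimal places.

N = 690; stratum weights W_h = N_h/N.
p̂_st = Σ W_h p̂_h = (210·0.696 + 190·0.423 + 220·0.560 + 70·0.900)/690 = 0.59816

p̂_st ≈ 0.5982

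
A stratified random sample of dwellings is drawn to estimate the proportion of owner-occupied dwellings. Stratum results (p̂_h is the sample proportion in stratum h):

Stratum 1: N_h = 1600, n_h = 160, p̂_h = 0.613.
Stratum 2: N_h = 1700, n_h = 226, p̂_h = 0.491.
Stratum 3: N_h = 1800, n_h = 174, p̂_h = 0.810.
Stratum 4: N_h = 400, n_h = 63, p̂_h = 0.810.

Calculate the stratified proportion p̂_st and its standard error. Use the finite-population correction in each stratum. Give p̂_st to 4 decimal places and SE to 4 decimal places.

p̂_st ≈ 0.6541, SE ≈ 0.0174

N = 5500; stratum weights W_h = N_h/N.
p̂_st = Σ W_h p̂_h = (1600·0.613 + 1700·0.491 + 1800·0.810 + 400·0.810)/5500 = 0.65409
V̂(p̂_st) = Σ W_h² (1 − n_h/N_h) p̂_h(1−p̂_h)/(n_h−1):
  stratum 1: (1600/5500)²·(1 − 160/1600)·0.613·0.387/159 = 0.00011364
  stratum 2: (1700/5500)²·(1 − 226/1700)·0.491·0.509/225 = 9.20106e-05
  stratum 3: (1800/5500)²·(1 − 174/1800)·0.810·0.190/173 = 8.60717e-05
  stratum 4: (400/5500)²·(1 − 63/400)·0.810·0.190/62 = 1.10614e-05
V̂(p̂_st) = 0.000302784; SE = √V̂ = 0.0174007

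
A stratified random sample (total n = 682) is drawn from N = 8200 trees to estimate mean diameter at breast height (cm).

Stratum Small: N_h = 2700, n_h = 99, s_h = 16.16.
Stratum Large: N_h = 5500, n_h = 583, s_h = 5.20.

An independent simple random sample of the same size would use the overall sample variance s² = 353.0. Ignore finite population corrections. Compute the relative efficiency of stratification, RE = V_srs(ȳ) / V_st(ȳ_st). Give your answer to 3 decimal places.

RE ≈ 1.687

V̂(ȳ_st) = Σ W_h² s_h²/n_h, with W_h = N_h/N and N = 8200:
  stratum Small: (2700/8200)²·16.16²/99 = 0.285988
  stratum Large: (5500/8200)²·5.20²/583 = 0.0208658
V_st = 0.306854
V_srs = s²/n = 353.0/682 = 0.517595
Relative efficiency = V_srs / V_st = 0.517595/0.306854 = 1.6868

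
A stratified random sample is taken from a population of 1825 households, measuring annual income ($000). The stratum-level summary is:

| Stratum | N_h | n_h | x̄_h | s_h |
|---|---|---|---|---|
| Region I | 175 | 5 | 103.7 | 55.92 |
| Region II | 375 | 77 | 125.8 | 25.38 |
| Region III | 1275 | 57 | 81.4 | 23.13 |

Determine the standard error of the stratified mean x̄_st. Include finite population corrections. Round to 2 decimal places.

SE(x̄_st) ≈ 3.20

V̂(x̄_st) = Σ W_h² (1 − n_h/N_h) s_h²/n_h, with W_h = N_h/N and N = 1825:
  stratum Region I: (175/1825)²·(1 − 5/175)·55.92²/5 = 5.58632
  stratum Region II: (375/1825)²·(1 − 77/375)·25.38²/77 = 0.280682
  stratum Region III: (1275/1825)²·(1 − 57/1275)·23.13²/57 = 4.37631
V̂(x̄_st) = 10.2433
SE(x̄_st) = √10.2433 = 3.20052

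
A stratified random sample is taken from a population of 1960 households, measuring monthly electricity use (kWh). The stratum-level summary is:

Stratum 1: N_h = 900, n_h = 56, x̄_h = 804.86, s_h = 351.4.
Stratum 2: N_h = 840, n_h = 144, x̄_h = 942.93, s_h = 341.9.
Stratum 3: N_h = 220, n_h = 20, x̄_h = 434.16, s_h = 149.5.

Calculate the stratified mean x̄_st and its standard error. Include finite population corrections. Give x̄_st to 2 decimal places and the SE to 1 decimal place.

x̄_st ≈ 822.42, SE ≈ 23.9

x̄_st = Σ W_h x̄_h = (900·804.86 + 840·942.93 + 220·434.16)/1960 = 822.42367
V̂(x̄_st) = Σ W_h² (1 − n_h/N_h) s_h²/n_h, with W_h = N_h/N and N = 1960:
  stratum 1: (900/1960)²·(1 − 56/900)·351.4²/56 = 436.002
  stratum 2: (840/1960)²·(1 − 144/840)·341.9²/144 = 123.541
  stratum 3: (220/1960)²·(1 − 20/220)·149.5²/20 = 12.7995
V̂(x̄_st) = 572.343
SE(x̄_st) = √572.343 = 23.9237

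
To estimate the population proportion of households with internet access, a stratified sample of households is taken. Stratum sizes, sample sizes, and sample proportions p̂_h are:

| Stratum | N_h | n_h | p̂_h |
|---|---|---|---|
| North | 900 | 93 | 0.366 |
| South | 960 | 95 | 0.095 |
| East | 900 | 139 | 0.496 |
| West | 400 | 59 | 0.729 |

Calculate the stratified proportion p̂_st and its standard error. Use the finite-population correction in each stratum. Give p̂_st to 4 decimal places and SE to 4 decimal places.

N = 3160; stratum weights W_h = N_h/N.
p̂_st = Σ W_h p̂_h = (900·0.366 + 960·0.095 + 900·0.496 + 400·0.729)/3160 = 0.36665
V̂(p̂_st) = Σ W_h² (1 − n_h/N_h) p̂_h(1−p̂_h)/(n_h−1):
  stratum North: (900/3160)²·(1 − 93/900)·0.366·0.634/92 = 0.000183453
  stratum South: (960/3160)²·(1 − 95/960)·0.095·0.905/94 = 7.60602e-05
  stratum East: (900/3160)²·(1 − 139/900)·0.496·0.504/138 = 0.000124247
  stratum West: (400/3160)²·(1 − 59/400)·0.729·0.271/58 = 4.65274e-05
V̂(p̂_st) = 0.000430288; SE = √V̂ = 0.0207434

p̂_st ≈ 0.3666, SE ≈ 0.0207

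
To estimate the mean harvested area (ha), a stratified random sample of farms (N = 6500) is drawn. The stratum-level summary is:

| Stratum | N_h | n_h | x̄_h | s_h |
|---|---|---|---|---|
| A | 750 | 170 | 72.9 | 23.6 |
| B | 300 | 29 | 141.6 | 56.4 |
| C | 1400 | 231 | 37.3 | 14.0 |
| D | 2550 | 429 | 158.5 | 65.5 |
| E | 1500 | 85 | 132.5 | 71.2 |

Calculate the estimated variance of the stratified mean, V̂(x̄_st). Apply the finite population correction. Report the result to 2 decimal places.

V̂(x̄_st) = Σ W_h² (1 − n_h/N_h) s_h²/n_h, with W_h = N_h/N and N = 6500:
  stratum A: (750/6500)²·(1 − 170/750)·23.6²/170 = 0.0337317
  stratum B: (300/6500)²·(1 − 29/300)·56.4²/29 = 0.211069
  stratum C: (1400/6500)²·(1 − 231/1400)·14.0²/231 = 0.032867
  stratum D: (2550/6500)²·(1 − 429/2550)·65.5²/429 = 1.2802
  stratum E: (1500/6500)²·(1 − 85/1500)·71.2²/85 = 2.99614
V̂(x̄_st) = 4.55401

V̂(x̄_st) ≈ 4.55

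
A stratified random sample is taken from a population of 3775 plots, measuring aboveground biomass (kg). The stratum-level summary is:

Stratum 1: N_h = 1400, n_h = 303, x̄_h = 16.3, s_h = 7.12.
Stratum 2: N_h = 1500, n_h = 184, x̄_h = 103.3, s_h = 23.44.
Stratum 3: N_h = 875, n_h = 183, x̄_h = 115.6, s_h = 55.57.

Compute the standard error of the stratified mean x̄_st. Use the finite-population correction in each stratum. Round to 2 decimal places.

SE(x̄_st) ≈ 1.07

V̂(x̄_st) = Σ W_h² (1 − n_h/N_h) s_h²/n_h, with W_h = N_h/N and N = 3775:
  stratum 1: (1400/3775)²·(1 − 303/1400)·7.12²/303 = 0.0180309
  stratum 2: (1500/3775)²·(1 − 184/1500)·23.44²/184 = 0.413629
  stratum 3: (875/3775)²·(1 − 183/875)·55.57²/183 = 0.716985
V̂(x̄_st) = 1.14864
SE(x̄_st) = √1.14864 = 1.07175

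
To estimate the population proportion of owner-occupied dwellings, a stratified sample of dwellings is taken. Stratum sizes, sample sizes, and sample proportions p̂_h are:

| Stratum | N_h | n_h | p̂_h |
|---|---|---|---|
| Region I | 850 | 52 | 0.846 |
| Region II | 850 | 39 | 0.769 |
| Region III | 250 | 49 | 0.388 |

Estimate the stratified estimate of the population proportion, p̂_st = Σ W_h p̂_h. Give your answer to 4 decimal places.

N = 1950; stratum weights W_h = N_h/N.
p̂_st = Σ W_h p̂_h = (850·0.846 + 850·0.769 + 250·0.388)/1950 = 0.75372

p̂_st ≈ 0.7537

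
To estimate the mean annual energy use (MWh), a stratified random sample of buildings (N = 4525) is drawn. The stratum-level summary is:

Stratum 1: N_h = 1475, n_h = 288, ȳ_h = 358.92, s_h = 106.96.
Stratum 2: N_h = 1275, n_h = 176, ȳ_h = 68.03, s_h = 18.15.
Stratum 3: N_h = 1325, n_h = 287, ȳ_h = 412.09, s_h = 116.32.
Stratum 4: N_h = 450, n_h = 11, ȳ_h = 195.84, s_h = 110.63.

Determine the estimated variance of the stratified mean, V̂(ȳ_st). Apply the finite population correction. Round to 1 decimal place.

V̂(ȳ_st) = Σ W_h² (1 − n_h/N_h) s_h²/n_h, with W_h = N_h/N and N = 4525:
  stratum 1: (1475/4525)²·(1 − 288/1475)·106.96²/288 = 3.39669
  stratum 2: (1275/4525)²·(1 − 176/1275)·18.15²/176 = 0.128089
  stratum 3: (1325/4525)²·(1 − 287/1325)·116.32²/287 = 3.16667
  stratum 4: (450/4525)²·(1 − 11/450)·110.63²/11 = 10.7348
V̂(ȳ_st) = 17.4262

V̂(ȳ_st) ≈ 17.4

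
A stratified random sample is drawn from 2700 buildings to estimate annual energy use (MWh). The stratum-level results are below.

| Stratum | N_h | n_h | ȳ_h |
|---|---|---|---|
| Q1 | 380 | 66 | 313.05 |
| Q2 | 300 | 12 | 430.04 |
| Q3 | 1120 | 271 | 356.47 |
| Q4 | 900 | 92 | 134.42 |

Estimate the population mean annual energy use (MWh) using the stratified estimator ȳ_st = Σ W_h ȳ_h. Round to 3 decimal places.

ȳ_st ≈ 284.517

N = Σ N_h = 2700. Stratum weights W_h = N_h/N.
ȳ_st = (380·313.05 + 300·430.04 + 1120·356.47 + 900·134.42) / 2700 = 284.51681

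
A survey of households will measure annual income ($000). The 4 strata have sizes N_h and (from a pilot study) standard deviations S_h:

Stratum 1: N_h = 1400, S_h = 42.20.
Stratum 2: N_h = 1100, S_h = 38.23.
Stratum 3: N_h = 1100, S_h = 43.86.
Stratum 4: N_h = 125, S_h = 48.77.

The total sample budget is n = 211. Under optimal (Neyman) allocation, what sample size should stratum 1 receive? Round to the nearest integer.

80

Neyman allocation: n_h = n · N_h S_h / Σ N_i S_i, with n = 211.
  stratum 1: N_h·S_h = 1400·42.20 = 59080.00
  stratum 2: N_h·S_h = 1100·38.23 = 42053.00
  stratum 3: N_h·S_h = 1100·43.86 = 48246.00
  stratum 4: N_h·S_h = 125·48.77 = 6096.25
Σ N_h S_h = 155475.25
n for stratum 1 = 211·59080.00/155475.25 = 80.179 → 80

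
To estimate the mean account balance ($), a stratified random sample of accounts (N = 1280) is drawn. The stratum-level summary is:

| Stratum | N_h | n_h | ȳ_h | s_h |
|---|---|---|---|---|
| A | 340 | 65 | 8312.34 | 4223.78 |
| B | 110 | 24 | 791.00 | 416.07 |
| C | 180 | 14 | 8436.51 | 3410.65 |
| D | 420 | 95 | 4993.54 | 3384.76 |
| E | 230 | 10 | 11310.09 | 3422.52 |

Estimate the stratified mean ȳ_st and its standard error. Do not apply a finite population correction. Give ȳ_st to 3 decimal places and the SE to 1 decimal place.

ȳ_st ≈ 7133.113, SE ≈ 294.4

ȳ_st = Σ W_h ȳ_h = (340·8312.34 + 110·791.00 + 180·8436.51 + 420·4993.54 + 230·11310.09)/1280 = 7133.11320
V̂(ȳ_st) = Σ W_h² s_h²/n_h, with W_h = N_h/N and N = 1280:
  stratum A: (340/1280)²·4223.78²/65 = 19365.4
  stratum B: (110/1280)²·416.07²/24 = 53.2705
  stratum C: (180/1280)²·3410.65²/14 = 16431.3
  stratum D: (420/1280)²·3384.76²/95 = 12984.1
  stratum E: (230/1280)²·3422.52²/10 = 37820.5
V̂(ȳ_st) = 86654.6
SE(ȳ_st) = √86654.6 = 294.372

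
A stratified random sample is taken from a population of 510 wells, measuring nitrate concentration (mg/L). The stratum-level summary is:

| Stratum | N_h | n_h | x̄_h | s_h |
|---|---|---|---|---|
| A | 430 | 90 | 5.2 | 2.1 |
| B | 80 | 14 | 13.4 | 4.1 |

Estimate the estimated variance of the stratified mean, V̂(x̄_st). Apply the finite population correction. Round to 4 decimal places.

V̂(x̄_st) = Σ W_h² (1 − n_h/N_h) s_h²/n_h, with W_h = N_h/N and N = 510:
  stratum A: (430/510)²·(1 − 90/430)·2.1²/90 = 0.0275425
  stratum B: (80/510)²·(1 − 14/80)·4.1²/14 = 0.0243744
V̂(x̄_st) = 0.0519168

V̂(x̄_st) ≈ 0.0519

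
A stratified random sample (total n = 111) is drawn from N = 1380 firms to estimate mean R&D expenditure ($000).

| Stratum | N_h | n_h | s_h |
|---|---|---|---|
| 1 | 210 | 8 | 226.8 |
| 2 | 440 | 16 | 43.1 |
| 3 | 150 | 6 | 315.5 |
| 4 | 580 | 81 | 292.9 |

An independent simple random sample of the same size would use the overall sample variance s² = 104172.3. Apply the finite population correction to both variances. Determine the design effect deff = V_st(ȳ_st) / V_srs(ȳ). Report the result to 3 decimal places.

V̂(ȳ_st) = Σ W_h² (1 − n_h/N_h) s_h²/n_h, with W_h = N_h/N and N = 1380:
  stratum 1: (210/1380)²·(1 − 8/210)·226.8²/8 = 143.222
  stratum 2: (440/1380)²·(1 − 16/440)·43.1²/16 = 11.3735
  stratum 3: (150/1380)²·(1 − 6/150)·315.5²/6 = 188.167
  stratum 4: (580/1380)²·(1 − 81/580)·292.9²/81 = 160.962
V_st = 503.724
V_srs = (1 − 111/1380)·104172.3/111 = 863.002
deff = V_st / V_srs = 503.724/863.002 = 0.5837

deff ≈ 0.584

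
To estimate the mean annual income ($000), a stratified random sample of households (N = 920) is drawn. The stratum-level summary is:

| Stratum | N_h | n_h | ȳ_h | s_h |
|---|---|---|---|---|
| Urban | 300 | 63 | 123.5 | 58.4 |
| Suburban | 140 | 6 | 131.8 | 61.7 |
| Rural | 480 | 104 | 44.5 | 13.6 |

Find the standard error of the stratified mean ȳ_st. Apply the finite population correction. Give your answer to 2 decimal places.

V̂(ȳ_st) = Σ W_h² (1 − n_h/N_h) s_h²/n_h, with W_h = N_h/N and N = 920:
  stratum Urban: (300/920)²·(1 − 63/300)·58.4²/63 = 4.54757
  stratum Suburban: (140/920)²·(1 − 6/140)·61.7²/6 = 14.0629
  stratum Rural: (480/920)²·(1 − 104/480)·13.6²/104 = 0.379226
V̂(ȳ_st) = 18.9897
SE(ȳ_st) = √18.9897 = 4.35772

SE(ȳ_st) ≈ 4.36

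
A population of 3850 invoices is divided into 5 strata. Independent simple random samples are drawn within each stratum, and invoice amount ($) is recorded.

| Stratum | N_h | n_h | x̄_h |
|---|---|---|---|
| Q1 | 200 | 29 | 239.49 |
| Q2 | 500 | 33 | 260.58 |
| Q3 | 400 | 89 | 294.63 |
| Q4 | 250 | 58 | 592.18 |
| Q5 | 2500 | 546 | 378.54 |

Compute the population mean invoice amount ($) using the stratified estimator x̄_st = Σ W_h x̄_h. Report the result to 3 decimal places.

N = Σ N_h = 3850. Stratum weights W_h = N_h/N.
x̄_st = (200·239.49 + 500·260.58 + 400·294.63 + 250·592.18 + 2500·378.54) / 3850 = 361.15195

x̄_st ≈ 361.152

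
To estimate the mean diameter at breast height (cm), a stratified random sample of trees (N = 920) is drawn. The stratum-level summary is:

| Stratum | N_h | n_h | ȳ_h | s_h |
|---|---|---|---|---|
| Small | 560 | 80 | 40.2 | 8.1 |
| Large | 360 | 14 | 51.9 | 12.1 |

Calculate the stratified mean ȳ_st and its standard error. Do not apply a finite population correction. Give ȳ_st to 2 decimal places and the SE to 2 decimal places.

ȳ_st = Σ W_h ȳ_h = (560·40.2 + 360·51.9)/920 = 44.77826
V̂(ȳ_st) = Σ W_h² s_h²/n_h, with W_h = N_h/N and N = 920:
  stratum Small: (560/920)²·8.1²/80 = 0.303865
  stratum Large: (360/920)²·12.1²/14 = 1.6013
V̂(ȳ_st) = 1.90516
SE(ȳ_st) = √1.90516 = 1.38028

ȳ_st ≈ 44.78, SE ≈ 1.38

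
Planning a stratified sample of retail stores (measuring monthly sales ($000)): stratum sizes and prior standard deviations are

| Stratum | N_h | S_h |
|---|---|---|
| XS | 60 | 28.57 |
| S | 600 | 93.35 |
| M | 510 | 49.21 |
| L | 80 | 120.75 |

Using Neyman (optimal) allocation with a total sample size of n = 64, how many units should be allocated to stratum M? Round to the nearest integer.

Neyman allocation: n_h = n · N_h S_h / Σ N_i S_i, with n = 64.
  stratum XS: N_h·S_h = 60·28.57 = 1714.20
  stratum S: N_h·S_h = 600·93.35 = 56010.00
  stratum M: N_h·S_h = 510·49.21 = 25097.10
  stratum L: N_h·S_h = 80·120.75 = 9660.00
Σ N_h S_h = 92481.30
n for stratum M = 64·25097.10/92481.30 = 17.368 → 17

17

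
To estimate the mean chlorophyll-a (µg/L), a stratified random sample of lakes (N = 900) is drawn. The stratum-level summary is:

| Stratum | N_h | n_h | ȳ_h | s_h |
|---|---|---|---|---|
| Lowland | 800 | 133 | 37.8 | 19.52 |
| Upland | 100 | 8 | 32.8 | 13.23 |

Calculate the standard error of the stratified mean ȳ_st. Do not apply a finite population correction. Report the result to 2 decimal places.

SE(ȳ_st) ≈ 1.59

V̂(ȳ_st) = Σ W_h² s_h²/n_h, with W_h = N_h/N and N = 900:
  stratum Lowland: (800/900)²·19.52²/133 = 2.26362
  stratum Upland: (100/900)²·13.23²/8 = 0.270112
V̂(ȳ_st) = 2.53373
SE(ȳ_st) = √2.53373 = 1.59177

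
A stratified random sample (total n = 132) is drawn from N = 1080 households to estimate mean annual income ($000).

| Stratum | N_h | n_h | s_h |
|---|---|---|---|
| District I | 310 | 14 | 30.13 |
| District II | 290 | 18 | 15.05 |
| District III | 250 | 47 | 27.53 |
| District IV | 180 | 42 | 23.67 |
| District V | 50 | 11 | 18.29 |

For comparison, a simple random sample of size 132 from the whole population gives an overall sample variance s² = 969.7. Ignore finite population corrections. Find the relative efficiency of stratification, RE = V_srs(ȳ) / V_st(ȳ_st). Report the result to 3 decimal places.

RE ≈ 0.973

V̂(ȳ_st) = Σ W_h² s_h²/n_h, with W_h = N_h/N and N = 1080:
  stratum District I: (310/1080)²·30.13²/14 = 5.34252
  stratum District II: (290/1080)²·15.05²/18 = 0.907296
  stratum District III: (250/1080)²·27.53²/47 = 0.864066
  stratum District IV: (180/1080)²·23.67²/42 = 0.370548
  stratum District V: (50/1080)²·18.29²/11 = 0.0651819
V_st = 7.54961
V_srs = s²/n = 969.7/132 = 7.34621
Relative efficiency = V_srs / V_st = 7.34621/7.54961 = 0.9731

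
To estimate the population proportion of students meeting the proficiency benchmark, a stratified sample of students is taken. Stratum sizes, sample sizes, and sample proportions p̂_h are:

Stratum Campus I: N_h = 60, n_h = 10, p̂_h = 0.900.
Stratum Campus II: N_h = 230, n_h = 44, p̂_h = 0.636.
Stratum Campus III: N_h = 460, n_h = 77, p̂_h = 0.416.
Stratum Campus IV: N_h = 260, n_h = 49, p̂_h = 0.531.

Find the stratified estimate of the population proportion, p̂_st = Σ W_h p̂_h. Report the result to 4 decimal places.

p̂_st ≈ 0.5245

N = 1010; stratum weights W_h = N_h/N.
p̂_st = Σ W_h p̂_h = (60·0.900 + 230·0.636 + 460·0.416 + 260·0.531)/1010 = 0.52446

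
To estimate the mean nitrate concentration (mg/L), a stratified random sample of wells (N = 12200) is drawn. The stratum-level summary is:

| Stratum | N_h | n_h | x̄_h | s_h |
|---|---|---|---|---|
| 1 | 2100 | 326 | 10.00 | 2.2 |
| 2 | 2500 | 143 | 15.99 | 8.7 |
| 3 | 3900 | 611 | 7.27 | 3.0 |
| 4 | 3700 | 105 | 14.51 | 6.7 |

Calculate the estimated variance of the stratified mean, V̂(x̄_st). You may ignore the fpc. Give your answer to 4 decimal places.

V̂(x̄_st) ≈ 0.0635

V̂(x̄_st) = Σ W_h² s_h²/n_h, with W_h = N_h/N and N = 12200:
  stratum 1: (2100/12200)²·2.2²/326 = 0.000439893
  stratum 2: (2500/12200)²·8.7²/143 = 0.0222261
  stratum 3: (3900/12200)²·3.0²/611 = 0.00150526
  stratum 4: (3700/12200)²·6.7²/105 = 0.0393228
V̂(x̄_st) = 0.063494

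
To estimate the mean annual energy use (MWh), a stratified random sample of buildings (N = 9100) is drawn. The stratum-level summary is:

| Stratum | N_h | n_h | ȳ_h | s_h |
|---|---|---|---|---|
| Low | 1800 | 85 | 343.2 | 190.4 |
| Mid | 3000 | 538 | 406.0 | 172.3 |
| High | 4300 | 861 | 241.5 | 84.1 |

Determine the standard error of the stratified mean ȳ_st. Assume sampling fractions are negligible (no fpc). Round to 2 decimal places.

SE(ȳ_st) ≈ 4.95

V̂(ȳ_st) = Σ W_h² s_h²/n_h, with W_h = N_h/N and N = 9100:
  stratum Low: (1800/9100)²·190.4²/85 = 16.687
  stratum Mid: (3000/9100)²·172.3²/538 = 5.99719
  stratum High: (4300/9100)²·84.1²/861 = 1.83418
V̂(ȳ_st) = 24.5183
SE(ȳ_st) = √24.5183 = 4.9516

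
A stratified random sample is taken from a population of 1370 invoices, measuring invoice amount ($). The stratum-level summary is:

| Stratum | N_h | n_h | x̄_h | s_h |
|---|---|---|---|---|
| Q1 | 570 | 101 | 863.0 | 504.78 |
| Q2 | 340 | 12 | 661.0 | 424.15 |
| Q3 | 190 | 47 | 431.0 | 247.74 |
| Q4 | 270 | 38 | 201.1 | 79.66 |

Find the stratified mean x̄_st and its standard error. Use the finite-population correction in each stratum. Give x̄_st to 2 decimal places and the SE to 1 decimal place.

x̄_st ≈ 622.51, SE ≈ 35.7

x̄_st = Σ W_h x̄_h = (570·863.0 + 340·661.0 + 190·431.0 + 270·201.1)/1370 = 622.50876
V̂(x̄_st) = Σ W_h² (1 − n_h/N_h) s_h²/n_h, with W_h = N_h/N and N = 1370:
  stratum Q1: (570/1370)²·(1 − 101/570)·504.78²/101 = 359.327
  stratum Q2: (340/1370)²·(1 − 12/340)·424.15²/12 = 890.778
  stratum Q3: (190/1370)²·(1 − 47/190)·247.74²/47 = 18.9035
  stratum Q4: (270/1370)²·(1 − 38/270)·79.66²/38 = 5.57324
V̂(x̄_st) = 1274.58
SE(x̄_st) = √1274.58 = 35.7013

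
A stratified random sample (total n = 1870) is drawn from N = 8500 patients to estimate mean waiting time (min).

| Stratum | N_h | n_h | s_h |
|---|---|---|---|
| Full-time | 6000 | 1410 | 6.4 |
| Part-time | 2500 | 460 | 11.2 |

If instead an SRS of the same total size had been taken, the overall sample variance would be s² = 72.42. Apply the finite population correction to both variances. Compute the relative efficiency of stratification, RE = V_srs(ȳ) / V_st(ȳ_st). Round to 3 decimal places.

V̂(ȳ_st) = Σ W_h² (1 − n_h/N_h) s_h²/n_h, with W_h = N_h/N and N = 8500:
  stratum Full-time: (6000/8500)²·(1 − 1410/6000)·6.4²/1410 = 0.011073
  stratum Part-time: (2500/8500)²·(1 − 460/2500)·11.2²/460 = 0.0192491
V_st = 0.0303221
V_srs = (1 − 1870/8500)·72.42/1870 = 0.0302073
Relative efficiency = V_srs / V_st = 0.0302073/0.0303221 = 0.9962

RE ≈ 0.996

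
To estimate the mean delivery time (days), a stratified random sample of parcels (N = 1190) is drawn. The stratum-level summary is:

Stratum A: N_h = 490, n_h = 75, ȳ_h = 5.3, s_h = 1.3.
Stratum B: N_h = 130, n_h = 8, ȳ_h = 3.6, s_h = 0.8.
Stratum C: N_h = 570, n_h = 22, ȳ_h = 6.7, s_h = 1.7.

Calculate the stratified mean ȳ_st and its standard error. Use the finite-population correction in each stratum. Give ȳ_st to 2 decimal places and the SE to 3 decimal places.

ȳ_st = Σ W_h ȳ_h = (490·5.3 + 130·3.6 + 570·6.7)/1190 = 5.78487
V̂(ȳ_st) = Σ W_h² (1 − n_h/N_h) s_h²/n_h, with W_h = N_h/N and N = 1190:
  stratum A: (490/1190)²·(1 − 75/490)·1.3²/75 = 0.00323576
  stratum B: (130/1190)²·(1 − 8/130)·0.8²/8 = 0.000895982
  stratum C: (570/1190)²·(1 − 22/570)·1.7²/22 = 0.0289759
V̂(ȳ_st) = 0.0331076
SE(ȳ_st) = √0.0331076 = 0.181955

ȳ_st ≈ 5.78, SE ≈ 0.182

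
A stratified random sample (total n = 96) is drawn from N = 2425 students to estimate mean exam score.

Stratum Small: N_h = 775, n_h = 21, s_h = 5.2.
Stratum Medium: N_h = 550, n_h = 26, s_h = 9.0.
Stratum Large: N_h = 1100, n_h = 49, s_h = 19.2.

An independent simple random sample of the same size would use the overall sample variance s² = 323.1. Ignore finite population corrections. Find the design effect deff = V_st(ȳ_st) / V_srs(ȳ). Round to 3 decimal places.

V̂(ȳ_st) = Σ W_h² s_h²/n_h, with W_h = N_h/N and N = 2425:
  stratum Small: (775/2425)²·5.2²/21 = 0.131513
  stratum Medium: (550/2425)²·9.0²/26 = 0.160256
  stratum Large: (1100/2425)²·19.2²/49 = 1.54799
V_st = 1.83976
V_srs = s²/n = 323.1/96 = 3.36563
deff = V_st / V_srs = 1.83976/3.36563 = 0.5466

deff ≈ 0.547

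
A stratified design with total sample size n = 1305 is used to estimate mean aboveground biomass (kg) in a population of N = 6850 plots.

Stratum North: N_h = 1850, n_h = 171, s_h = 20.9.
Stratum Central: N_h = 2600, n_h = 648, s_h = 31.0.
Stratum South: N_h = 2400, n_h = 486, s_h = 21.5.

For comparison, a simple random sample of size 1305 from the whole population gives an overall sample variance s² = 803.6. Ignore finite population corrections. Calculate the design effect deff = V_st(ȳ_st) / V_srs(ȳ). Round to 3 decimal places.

deff ≈ 0.839

V̂(ȳ_st) = Σ W_h² s_h²/n_h, with W_h = N_h/N and N = 6850:
  stratum North: (1850/6850)²·20.9²/171 = 0.18632
  stratum Central: (2600/6850)²·31.0²/648 = 0.213655
  stratum South: (2400/6850)²·21.5²/486 = 0.116757
V_st = 0.516732
V_srs = s²/n = 803.6/1305 = 0.615785
deff = V_st / V_srs = 0.516732/0.615785 = 0.8391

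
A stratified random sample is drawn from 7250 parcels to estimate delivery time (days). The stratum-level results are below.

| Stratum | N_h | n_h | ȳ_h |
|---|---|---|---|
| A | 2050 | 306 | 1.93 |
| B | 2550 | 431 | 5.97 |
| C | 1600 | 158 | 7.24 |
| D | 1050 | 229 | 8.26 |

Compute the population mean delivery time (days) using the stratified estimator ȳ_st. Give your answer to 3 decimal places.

N = Σ N_h = 7250. Stratum weights W_h = N_h/N.
ȳ_st = (2050·1.93 + 2550·5.97 + 1600·7.24 + 1050·8.26) / 7250 = 5.43959

ȳ_st ≈ 5.440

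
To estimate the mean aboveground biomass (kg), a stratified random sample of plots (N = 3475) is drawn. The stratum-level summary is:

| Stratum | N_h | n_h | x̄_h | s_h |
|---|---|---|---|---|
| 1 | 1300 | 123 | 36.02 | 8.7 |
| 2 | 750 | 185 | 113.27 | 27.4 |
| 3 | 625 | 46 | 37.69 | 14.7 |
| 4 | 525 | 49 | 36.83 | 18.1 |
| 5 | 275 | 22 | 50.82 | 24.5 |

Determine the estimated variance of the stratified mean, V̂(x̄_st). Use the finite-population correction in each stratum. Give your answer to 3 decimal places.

V̂(x̄_st) ≈ 0.657

V̂(x̄_st) = Σ W_h² (1 − n_h/N_h) s_h²/n_h, with W_h = N_h/N and N = 3475:
  stratum 1: (1300/3475)²·(1 − 123/1300)·8.7²/123 = 0.0779729
  stratum 2: (750/3475)²·(1 − 185/750)·27.4²/185 = 0.142406
  stratum 3: (625/3475)²·(1 − 46/625)·14.7²/46 = 0.140775
  stratum 4: (525/3475)²·(1 − 49/525)·18.1²/49 = 0.138362
  stratum 5: (275/3475)²·(1 − 22/275)·24.5²/22 = 0.1572
V̂(x̄_st) = 0.656717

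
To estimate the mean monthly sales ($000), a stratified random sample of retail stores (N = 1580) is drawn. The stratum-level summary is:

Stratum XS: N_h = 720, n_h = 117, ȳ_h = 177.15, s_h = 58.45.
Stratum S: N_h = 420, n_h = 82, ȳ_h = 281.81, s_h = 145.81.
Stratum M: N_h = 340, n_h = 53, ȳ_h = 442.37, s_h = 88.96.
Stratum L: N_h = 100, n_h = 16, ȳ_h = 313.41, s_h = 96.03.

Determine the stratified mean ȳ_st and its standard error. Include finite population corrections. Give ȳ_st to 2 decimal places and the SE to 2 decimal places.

ȳ_st ≈ 270.67, SE ≈ 5.25

ȳ_st = Σ W_h ȳ_h = (720·177.15 + 420·281.81 + 340·442.37 + 100·313.41)/1580 = 270.66772
V̂(ȳ_st) = Σ W_h² (1 − n_h/N_h) s_h²/n_h, with W_h = N_h/N and N = 1580:
  stratum XS: (720/1580)²·(1 − 117/720)·58.45²/117 = 5.07831
  stratum S: (420/1580)²·(1 − 82/420)·145.81²/82 = 14.7439
  stratum M: (340/1580)²·(1 − 53/340)·88.96²/53 = 5.83661
  stratum L: (100/1580)²·(1 − 16/100)·96.03²/16 = 1.93936
V̂(ȳ_st) = 27.5982
SE(ȳ_st) = √27.5982 = 5.2534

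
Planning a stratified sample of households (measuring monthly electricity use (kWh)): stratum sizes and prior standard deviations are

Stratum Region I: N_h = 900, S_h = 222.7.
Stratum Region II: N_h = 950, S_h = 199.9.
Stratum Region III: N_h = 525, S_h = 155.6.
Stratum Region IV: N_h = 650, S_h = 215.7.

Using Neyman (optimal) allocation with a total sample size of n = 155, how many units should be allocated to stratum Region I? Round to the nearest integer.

Neyman allocation: n_h = n · N_h S_h / Σ N_i S_i, with n = 155.
  stratum Region I: N_h·S_h = 900·222.7 = 200430.00
  stratum Region II: N_h·S_h = 950·199.9 = 189905.00
  stratum Region III: N_h·S_h = 525·155.6 = 81690.00
  stratum Region IV: N_h·S_h = 650·215.7 = 140205.00
Σ N_h S_h = 612230.00
n for stratum Region I = 155·200430.00/612230.00 = 50.743 → 51

51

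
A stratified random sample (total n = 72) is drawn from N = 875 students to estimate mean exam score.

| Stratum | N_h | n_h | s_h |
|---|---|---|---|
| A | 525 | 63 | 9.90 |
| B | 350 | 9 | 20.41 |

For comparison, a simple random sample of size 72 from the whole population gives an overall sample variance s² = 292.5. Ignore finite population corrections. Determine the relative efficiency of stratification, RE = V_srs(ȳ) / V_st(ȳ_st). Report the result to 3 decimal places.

RE ≈ 0.510

V̂(ȳ_st) = Σ W_h² s_h²/n_h, with W_h = N_h/N and N = 875:
  stratum A: (525/875)²·9.90²/63 = 0.560057
  stratum B: (350/875)²·20.41²/9 = 7.40566
V_st = 7.96571
V_srs = s²/n = 292.5/72 = 4.0625
Relative efficiency = V_srs / V_st = 4.0625/7.96571 = 0.5100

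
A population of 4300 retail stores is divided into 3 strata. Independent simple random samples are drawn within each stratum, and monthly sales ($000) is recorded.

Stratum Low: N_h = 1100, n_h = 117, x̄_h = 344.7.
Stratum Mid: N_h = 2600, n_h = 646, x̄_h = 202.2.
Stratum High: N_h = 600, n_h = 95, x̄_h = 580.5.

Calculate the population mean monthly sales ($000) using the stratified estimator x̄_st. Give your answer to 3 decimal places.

x̄_st ≈ 291.440

N = Σ N_h = 4300. Stratum weights W_h = N_h/N.
x̄_st = (1100·344.7 + 2600·202.2 + 600·580.5) / 4300 = 291.43953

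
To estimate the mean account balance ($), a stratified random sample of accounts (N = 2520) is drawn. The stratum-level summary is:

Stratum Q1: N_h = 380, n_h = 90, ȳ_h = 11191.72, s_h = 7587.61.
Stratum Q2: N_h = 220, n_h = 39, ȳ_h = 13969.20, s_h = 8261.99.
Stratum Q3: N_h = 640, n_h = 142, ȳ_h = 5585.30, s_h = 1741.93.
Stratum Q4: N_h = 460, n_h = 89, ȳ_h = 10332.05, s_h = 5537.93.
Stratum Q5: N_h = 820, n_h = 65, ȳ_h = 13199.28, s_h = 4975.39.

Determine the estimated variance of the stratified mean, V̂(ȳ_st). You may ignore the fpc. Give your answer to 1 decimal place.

V̂(ȳ_st) ≈ 81070.1

V̂(ȳ_st) = Σ W_h² s_h²/n_h, with W_h = N_h/N and N = 2520:
  stratum Q1: (380/2520)²·7587.61²/90 = 14545.7
  stratum Q2: (220/2520)²·8261.99²/39 = 13339.8
  stratum Q3: (640/2520)²·1741.93²/142 = 1378.26
  stratum Q4: (460/2520)²·5537.93²/89 = 11482.1
  stratum Q5: (820/2520)²·4975.39²/65 = 40324.4
V̂(ȳ_st) = 81070.1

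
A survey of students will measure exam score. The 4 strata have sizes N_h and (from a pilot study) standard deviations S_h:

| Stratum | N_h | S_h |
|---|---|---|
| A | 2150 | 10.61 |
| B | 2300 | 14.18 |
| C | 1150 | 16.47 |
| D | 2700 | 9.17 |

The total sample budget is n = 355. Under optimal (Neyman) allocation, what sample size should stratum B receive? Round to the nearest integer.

117

Neyman allocation: n_h = n · N_h S_h / Σ N_i S_i, with n = 355.
  stratum A: N_h·S_h = 2150·10.61 = 22811.50
  stratum B: N_h·S_h = 2300·14.18 = 32614.00
  stratum C: N_h·S_h = 1150·16.47 = 18940.50
  stratum D: N_h·S_h = 2700·9.17 = 24759.00
Σ N_h S_h = 99125.00
n for stratum B = 355·32614.00/99125.00 = 116.802 → 117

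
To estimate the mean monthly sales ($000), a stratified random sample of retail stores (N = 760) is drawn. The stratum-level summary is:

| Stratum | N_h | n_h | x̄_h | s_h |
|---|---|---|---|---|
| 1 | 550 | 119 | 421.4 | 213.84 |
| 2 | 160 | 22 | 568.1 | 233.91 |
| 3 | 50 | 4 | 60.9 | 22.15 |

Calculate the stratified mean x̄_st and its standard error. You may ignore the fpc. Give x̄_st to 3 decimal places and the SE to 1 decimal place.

x̄_st ≈ 428.567, SE ≈ 17.7

x̄_st = Σ W_h x̄_h = (550·421.4 + 160·568.1 + 50·60.9)/760 = 428.56711
V̂(x̄_st) = Σ W_h² s_h²/n_h, with W_h = N_h/N and N = 760:
  stratum 1: (550/760)²·213.84²/119 = 201.247
  stratum 2: (160/760)²·233.91²/22 = 110.227
  stratum 3: (50/760)²·22.15²/4 = 0.530885
V̂(x̄_st) = 312.005
SE(x̄_st) = √312.005 = 17.6637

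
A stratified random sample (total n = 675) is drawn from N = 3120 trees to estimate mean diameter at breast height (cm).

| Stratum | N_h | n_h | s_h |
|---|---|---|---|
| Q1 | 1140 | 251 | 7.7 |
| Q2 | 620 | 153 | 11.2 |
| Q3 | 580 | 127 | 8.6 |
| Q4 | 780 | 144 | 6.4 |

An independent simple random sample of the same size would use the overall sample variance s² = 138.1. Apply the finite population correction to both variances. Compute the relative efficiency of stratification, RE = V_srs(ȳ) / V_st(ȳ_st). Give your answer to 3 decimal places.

V̂(ȳ_st) = Σ W_h² (1 − n_h/N_h) s_h²/n_h, with W_h = N_h/N and N = 3120:
  stratum Q1: (1140/3120)²·(1 − 251/1140)·7.7²/251 = 0.0245926
  stratum Q2: (620/3120)²·(1 − 153/620)·11.2²/153 = 0.0243862
  stratum Q3: (580/3120)²·(1 − 127/580)·8.6²/127 = 0.0157185
  stratum Q4: (780/3120)²·(1 − 144/780)·6.4²/144 = 0.0144957
V_st = 0.079193
V_srs = (1 − 675/3120)·138.1/675 = 0.16033
Relative efficiency = V_srs / V_st = 0.16033/0.079193 = 2.0245

RE ≈ 2.025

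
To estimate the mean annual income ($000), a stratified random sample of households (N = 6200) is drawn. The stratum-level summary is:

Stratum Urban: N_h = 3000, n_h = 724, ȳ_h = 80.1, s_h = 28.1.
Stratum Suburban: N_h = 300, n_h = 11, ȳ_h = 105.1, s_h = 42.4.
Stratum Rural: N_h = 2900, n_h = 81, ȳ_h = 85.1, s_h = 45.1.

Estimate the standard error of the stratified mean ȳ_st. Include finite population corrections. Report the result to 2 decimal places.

V̂(ȳ_st) = Σ W_h² (1 − n_h/N_h) s_h²/n_h, with W_h = N_h/N and N = 6200:
  stratum Urban: (3000/6200)²·(1 − 724/3000)·28.1²/724 = 0.193724
  stratum Suburban: (300/6200)²·(1 − 11/300)·42.4²/11 = 0.368616
  stratum Rural: (2900/6200)²·(1 − 81/2900)·45.1²/81 = 5.34045
V̂(ȳ_st) = 5.90279
SE(ȳ_st) = √5.90279 = 2.42957

SE(ȳ_st) ≈ 2.43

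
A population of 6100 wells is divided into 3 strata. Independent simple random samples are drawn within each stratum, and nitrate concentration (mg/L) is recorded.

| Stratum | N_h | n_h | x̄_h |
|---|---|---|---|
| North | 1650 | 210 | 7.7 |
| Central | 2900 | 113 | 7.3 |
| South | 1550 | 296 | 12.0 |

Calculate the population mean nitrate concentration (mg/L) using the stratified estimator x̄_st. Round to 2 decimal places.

N = Σ N_h = 6100. Stratum weights W_h = N_h/N.
x̄_st = (1650·7.7 + 2900·7.3 + 1550·12.0) / 6100 = 8.6025

x̄_st ≈ 8.60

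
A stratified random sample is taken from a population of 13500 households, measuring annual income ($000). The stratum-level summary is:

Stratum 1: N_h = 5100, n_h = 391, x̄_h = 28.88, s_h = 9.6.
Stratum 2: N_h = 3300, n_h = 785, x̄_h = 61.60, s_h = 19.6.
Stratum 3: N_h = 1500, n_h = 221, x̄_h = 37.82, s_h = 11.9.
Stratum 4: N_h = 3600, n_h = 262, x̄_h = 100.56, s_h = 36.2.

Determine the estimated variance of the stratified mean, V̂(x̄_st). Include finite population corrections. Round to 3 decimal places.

V̂(x̄_st) = Σ W_h² (1 − n_h/N_h) s_h²/n_h, with W_h = N_h/N and N = 13500:
  stratum 1: (5100/13500)²·(1 − 391/5100)·9.6²/391 = 0.0310597
  stratum 2: (3300/13500)²·(1 − 785/3300)·19.6²/785 = 0.0222857
  stratum 3: (1500/13500)²·(1 − 221/1500)·11.9²/221 = 0.00674522
  stratum 4: (3600/13500)²·(1 − 262/3600)·36.2²/262 = 0.32979
V̂(x̄_st) = 0.38988

V̂(x̄_st) ≈ 0.390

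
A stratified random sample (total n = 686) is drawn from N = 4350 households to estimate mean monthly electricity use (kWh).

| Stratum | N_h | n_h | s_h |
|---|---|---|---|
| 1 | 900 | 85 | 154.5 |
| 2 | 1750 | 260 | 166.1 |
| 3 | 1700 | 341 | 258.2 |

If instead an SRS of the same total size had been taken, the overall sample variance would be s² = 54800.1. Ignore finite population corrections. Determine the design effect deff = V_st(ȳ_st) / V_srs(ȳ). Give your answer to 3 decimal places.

V̂(ȳ_st) = Σ W_h² s_h²/n_h, with W_h = N_h/N and N = 4350:
  stratum 1: (900/4350)²·154.5²/85 = 12.0211
  stratum 2: (1750/4350)²·166.1²/260 = 17.1737
  stratum 3: (1700/4350)²·258.2²/341 = 29.8591
V_st = 59.0539
V_srs = s²/n = 54800.1/686 = 79.8835
deff = V_st / V_srs = 59.0539/79.8835 = 0.7393

deff ≈ 0.739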